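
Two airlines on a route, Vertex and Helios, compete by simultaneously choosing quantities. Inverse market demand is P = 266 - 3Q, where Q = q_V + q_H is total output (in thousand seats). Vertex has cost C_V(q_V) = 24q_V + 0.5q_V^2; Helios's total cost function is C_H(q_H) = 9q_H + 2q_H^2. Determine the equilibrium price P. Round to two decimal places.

132.13

Vertex's profit: π_V = (266 - 3Q)q_V - (24q_V + (1/2)q_V²). Setting ∂π_V/∂q_V = 0: 242 - 7q_V - 3(q_H) = 0.
Helios's profit: π_H = (266 - 3Q)q_H - (9q_H + 2q_H²). Setting ∂π_H/∂q_H = 0: 257 - 10q_H - 3(q_V) = 0.
Rearranging gives the reaction functions q_V = (242 - 3q_H)/7 and q_H = (257 - 3q_V)/10.
Solving the pair: q_V = 1649/61, q_H = 1073/61.
Total output Q = 44.6230, so price P = 266 - 3·44.6230 = 132.1311.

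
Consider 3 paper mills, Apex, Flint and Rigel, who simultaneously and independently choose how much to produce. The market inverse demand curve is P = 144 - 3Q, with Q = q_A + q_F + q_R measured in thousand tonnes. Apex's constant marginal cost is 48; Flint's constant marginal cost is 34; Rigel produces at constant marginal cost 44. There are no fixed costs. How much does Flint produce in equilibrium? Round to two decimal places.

Apex's profit: π_A = (144 - 3Q)q_A - (48q_A). Setting ∂π_A/∂q_A = 0: 96 - 6q_A - 3(q_F + q_R) = 0.
Flint's first-order condition: 110 - 6q_F - 3(q_A + q_R) = 0.
Rigel's profit: π_R = (144 - 3Q)q_R - (44q_R). Setting ∂π_R/∂q_R = 0: 100 - 6q_R - 3(q_A + q_F) = 0.
Summing all 3 equations gives 306 − 12Q = 0, hence Q = 51/2.
Back-substituting: q_A = (96 − 153/2)/3 = 13/2, q_F = (110 − 153/2)/3 = 67/6, q_R = (100 − 153/2)/3 = 47/6.

11.17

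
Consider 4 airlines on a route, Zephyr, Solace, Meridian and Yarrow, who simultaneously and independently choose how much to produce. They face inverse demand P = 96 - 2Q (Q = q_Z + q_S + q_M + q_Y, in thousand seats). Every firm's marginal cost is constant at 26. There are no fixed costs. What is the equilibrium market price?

40

Each firm earns π_i = (96 - 2Q)q_i - 26q_i.
Setting ∂π_i/∂q_i = 0 with rivals' quantities fixed: 70 - 4q_i - 2·Σ_{j≠i} q_j = 0.
With identical firms every q_j equals q_i, so Σ_{j≠i} q_j = 3q_i and 70 = 10q_i, giving q_i = 7.
Total output Q = 28, so price P = 96 - 2·28 = 40.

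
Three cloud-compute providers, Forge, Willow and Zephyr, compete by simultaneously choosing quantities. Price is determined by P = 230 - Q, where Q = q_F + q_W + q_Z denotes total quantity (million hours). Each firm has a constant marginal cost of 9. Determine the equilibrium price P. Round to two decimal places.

64.25

A representative firm's profit is π_i = q_i(230 - Q) - 9q_i.
First-order condition (treating rivals' output as given): 221 - 2q_i - Σ_{j≠i} q_j = 0.
By symmetry each firm produces the same amount; substituting Σ_{j≠i} q_j = 2q_i yields q_i = 221/4.
Total output Q = 663/4, so price P = 230 - 663/4 = 257/4.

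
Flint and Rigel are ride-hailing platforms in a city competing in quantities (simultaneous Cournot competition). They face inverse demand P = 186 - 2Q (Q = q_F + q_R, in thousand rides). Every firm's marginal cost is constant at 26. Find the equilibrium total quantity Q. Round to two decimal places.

Each firm earns π_i = (186 - 2Q)q_i - 26q_i.
First-order condition (treating rivals' output as given): 160 - 4q_i - 2q_j = 0.
By symmetry each firm produces the same amount; substituting q_j = q_i yields q_i = 160/6 = 80/3.
Total output Q = 80/3 + 80/3 = 160/3.

53.33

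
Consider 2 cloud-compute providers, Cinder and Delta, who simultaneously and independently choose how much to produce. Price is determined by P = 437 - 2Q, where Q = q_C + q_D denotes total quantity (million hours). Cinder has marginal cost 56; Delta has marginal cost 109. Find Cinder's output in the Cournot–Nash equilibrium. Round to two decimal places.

Cinder's profit: π_C = (437 - 2Q)q_C - (56q_C). Setting ∂π_C/∂q_C = 0: 381 - 4q_C - 2(q_D) = 0.
Delta's first-order condition: 328 - 4q_D - 2(q_C) = 0.
So q_C = (381 - 2q_D)/4 and q_D = (328 - 2q_C)/4.
Substituting one into the other gives q_C = 217/3 and q_D = 275/6.

72.33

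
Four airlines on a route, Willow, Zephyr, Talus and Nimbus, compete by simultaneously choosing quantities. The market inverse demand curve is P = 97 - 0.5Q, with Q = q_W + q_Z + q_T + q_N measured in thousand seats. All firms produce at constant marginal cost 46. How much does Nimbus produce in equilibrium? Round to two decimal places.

20.40

Each firm earns π_i = (97 - 0.5Q)q_i - 46q_i.
First-order condition (treating rivals' output as given): 51 - q_i - (1/2)·Σ_{j≠i} q_j = 0.
By symmetry each firm produces the same amount; substituting Σ_{j≠i} q_j = 3q_i yields q_i = 51/(5/2) = 102/5.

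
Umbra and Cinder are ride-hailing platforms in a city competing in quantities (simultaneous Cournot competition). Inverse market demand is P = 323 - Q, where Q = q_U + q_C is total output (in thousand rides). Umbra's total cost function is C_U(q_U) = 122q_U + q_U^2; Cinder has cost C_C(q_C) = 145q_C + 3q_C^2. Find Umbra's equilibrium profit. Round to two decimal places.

Umbra's profit: π_U = (323 - Q)q_U - (122q_U + q_U²). Setting ∂π_U/∂q_U = 0: 201 - 4q_U - (q_C) = 0.
Cinder's first-order condition: 178 - 8q_C - (q_U) = 0.
So q_U = (201 - q_C)/4 and q_C = (178 - q_U)/8.
Solving the pair: q_U = 1430/31, q_C = 511/31.
Price P = 323 - 1941/31 = 260.3871.
Umbra's profit: 260.3871·(1430/31) - 122·(1430/31) - (1430/31)² = 4255.7752.

4255.78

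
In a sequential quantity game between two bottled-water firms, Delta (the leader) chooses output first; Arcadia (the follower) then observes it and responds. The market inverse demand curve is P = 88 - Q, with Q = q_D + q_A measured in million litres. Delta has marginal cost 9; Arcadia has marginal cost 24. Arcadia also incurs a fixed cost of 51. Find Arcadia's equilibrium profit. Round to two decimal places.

21.25

The follower Arcadia best-responds to any q_D: π_A = (88 - Q)q_A - 24q_A.
Setting the follower's marginal profit to zero, 64 - q_D - 2q_A = 0, i.e. q_A = (64 - q_D)/2.
The leader anticipates this reaction. Substituting into P = 88 - Q gives P = 56 - (1/2)q_D, so π_D = (56 - (1/2)q_D)q_D - 9q_D.
Leader FOC: 47 - q_D = 0, so q_D = 47.
Then q_A = (64 - 47)/2 = 17/2.
Price P = 88 - 111/2 = 65/2.
Arcadia's profit: (65/2 - 24)·(17/2) - 51 = 85/4.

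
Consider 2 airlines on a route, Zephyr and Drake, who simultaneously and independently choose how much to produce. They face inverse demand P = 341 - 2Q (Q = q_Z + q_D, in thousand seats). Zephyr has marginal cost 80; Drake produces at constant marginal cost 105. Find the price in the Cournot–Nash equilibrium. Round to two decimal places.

175.33

Zephyr's profit: π_Z = (341 - 2Q)q_Z - (80q_Z). Setting ∂π_Z/∂q_Z = 0: 261 - 4q_Z - 2(q_D) = 0.
Drake's profit: π_D = (341 - 2Q)q_D - (105q_D). Setting ∂π_D/∂q_D = 0: 236 - 4q_D - 2(q_Z) = 0.
Best responses: q_Z = (261 - 2q_D)/4, q_D = (236 - 2q_Z)/4.
Substituting one into the other gives q_Z = 143/3 and q_D = 211/6.
Total output Q = 497/6, so price P = 341 - 2·(497/6) = 526/3.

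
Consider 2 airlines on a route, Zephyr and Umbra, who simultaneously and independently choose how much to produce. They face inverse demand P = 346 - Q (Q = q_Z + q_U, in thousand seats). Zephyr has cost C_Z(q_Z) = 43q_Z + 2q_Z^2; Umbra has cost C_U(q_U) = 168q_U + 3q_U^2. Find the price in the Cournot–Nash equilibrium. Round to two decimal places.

281.94

Zephyr's profit: π_Z = (346 - Q)q_Z - (43q_Z + 2q_Z²). Setting ∂π_Z/∂q_Z = 0: 303 - 6q_Z - (q_U) = 0.
Umbra's profit: π_U = (346 - Q)q_U - (168q_U + 3q_U²). Setting ∂π_U/∂q_U = 0: 178 - 8q_U - (q_Z) = 0.
Best responses: q_Z = (303 - q_U)/6, q_U = (178 - q_Z)/8.
Solving the pair: q_Z = 47.7872, q_U = 765/47.
Total output Q = 64.0638, so price P = 346 - 64.0638 = 281.9362.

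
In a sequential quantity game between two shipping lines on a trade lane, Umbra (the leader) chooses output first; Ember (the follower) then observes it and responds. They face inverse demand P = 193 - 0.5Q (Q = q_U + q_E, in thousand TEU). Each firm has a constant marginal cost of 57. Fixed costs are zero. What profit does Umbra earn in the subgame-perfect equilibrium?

4624

The follower Ember best-responds to any q_U: π_E = (193 - 0.5Q)q_E - 57q_E.
Setting the follower's marginal profit to zero, 136 - (1/2)q_U - q_E = 0, i.e. q_E = (136 - (1/2)q_U).
Umbra substitutes q_E(q_U) into its own profit: π_U = q_U(193 - (1/2)q_U - (136 - (1/2)q_U)/2) - 57q_U = (125 - (1/4)q_U)q_U - 57q_U.
Leader FOC: 68 - (1/2)q_U = 0, so q_U = 136.
Then q_E = (136 - (1/2)·136) = 68.
Price P = 193 - (1/2)·204 = 91.
Umbra's profit: (91 - 57)·136 = 4624.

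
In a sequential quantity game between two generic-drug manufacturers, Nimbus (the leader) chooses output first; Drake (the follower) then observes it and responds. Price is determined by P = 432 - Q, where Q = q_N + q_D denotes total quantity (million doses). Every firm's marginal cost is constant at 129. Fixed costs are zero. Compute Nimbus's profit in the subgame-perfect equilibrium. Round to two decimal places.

11476.13

The follower Drake best-responds to any q_N: π_D = (432 - Q)q_D - 129q_D.
Setting the follower's marginal profit to zero, 303 - q_N - 2q_D = 0, i.e. q_D = (303 - q_N)/2.
The leader anticipates this reaction. Substituting into P = 432 - Q gives P = 561/2 - (1/2)q_N, so π_N = (561/2 - (1/2)q_N)q_N - 129q_N.
Leader FOC: 303/2 - q_N = 0, so q_N = 303/2.
Then q_D = (303 - 303/2)/2 = 303/4.
Price P = 432 - 909/4 = 819/4.
Nimbus's profit: (819/4 - 129)·(303/2) = 11476.1250.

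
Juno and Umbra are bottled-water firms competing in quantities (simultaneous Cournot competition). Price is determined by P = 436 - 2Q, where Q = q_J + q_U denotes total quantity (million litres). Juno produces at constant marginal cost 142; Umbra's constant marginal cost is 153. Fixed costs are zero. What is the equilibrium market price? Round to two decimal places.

243.67

Juno's profit: π_J = (436 - 2Q)q_J - (142q_J). Setting ∂π_J/∂q_J = 0: 294 - 4q_J - 2(q_U) = 0.
Umbra's profit: π_U = (436 - 2Q)q_U - (153q_U). Setting ∂π_U/∂q_U = 0: 283 - 4q_U - 2(q_J) = 0.
Best responses: q_J = (294 - 2q_U)/4, q_U = (283 - 2q_J)/4.
Substituting one into the other gives q_J = 305/6 and q_U = 136/3.
Total output Q = 577/6, so price P = 436 - 2·(577/6) = 731/3.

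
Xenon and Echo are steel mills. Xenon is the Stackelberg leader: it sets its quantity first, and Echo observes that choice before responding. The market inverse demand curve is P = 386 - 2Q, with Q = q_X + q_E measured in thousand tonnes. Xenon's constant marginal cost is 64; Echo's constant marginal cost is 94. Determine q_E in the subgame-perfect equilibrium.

The follower Echo best-responds to any q_X: π_E = (386 - 2Q)q_E - 94q_E.
Follower FOC: 292 - 2q_X - 4q_E = 0, so q_E(q_X) = (292 - 2q_X)/4.
The leader anticipates this reaction. Substituting into P = 386 - 2Q gives P = 240 - q_X, so π_X = (240 - q_X)q_X - 64q_X.
The leader's first-order condition 176 - 2q_X = 0 yields q_X = 88.
Then q_E = (292 - 2·88)/4 = 29.

29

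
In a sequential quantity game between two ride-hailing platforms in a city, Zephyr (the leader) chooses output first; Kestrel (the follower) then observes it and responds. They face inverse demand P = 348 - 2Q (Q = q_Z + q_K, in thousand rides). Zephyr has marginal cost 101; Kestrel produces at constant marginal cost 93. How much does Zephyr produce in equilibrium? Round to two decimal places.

59.75

The follower Kestrel best-responds to any q_Z: π_K = (348 - 2Q)q_K - 93q_K.
∂π_K/∂q_K = 255 - 2q_Z - 4q_K = 0 gives the reaction function q_K = (255 - 2q_Z)/4.
The leader anticipates this reaction. Substituting into P = 348 - 2Q gives P = 441/2 - q_Z, so π_Z = (441/2 - q_Z)q_Z - 101q_Z.
The leader's first-order condition 239/2 - 2q_Z = 0 yields q_Z = 239/4.
Then q_K = (255 - 2·(239/4))/4 = 271/8.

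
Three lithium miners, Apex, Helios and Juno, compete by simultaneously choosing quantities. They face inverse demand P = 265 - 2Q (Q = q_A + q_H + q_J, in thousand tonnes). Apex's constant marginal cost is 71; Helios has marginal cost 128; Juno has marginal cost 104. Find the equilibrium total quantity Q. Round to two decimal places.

61.50

Apex's profit: π_A = (265 - 2Q)q_A - (71q_A). Setting ∂π_A/∂q_A = 0: 194 - 4q_A - 2(q_H + q_J) = 0.
Helios's profit: π_H = (265 - 2Q)q_H - (128q_H). Setting ∂π_H/∂q_H = 0: 137 - 4q_H - 2(q_A + q_J) = 0.
Juno's first-order condition: 161 - 4q_J - 2(q_A + q_H) = 0.
Adding the 3 first-order conditions: 492 − 8Q = 0, so Q = 123/2.
Back-substituting: q_A = (194 − 123)/2 = 71/2, q_H = (137 − 123)/2 = 7, q_J = (161 − 123)/2 = 19.
Total output Q = 71/2 + 7 + 19 = 123/2.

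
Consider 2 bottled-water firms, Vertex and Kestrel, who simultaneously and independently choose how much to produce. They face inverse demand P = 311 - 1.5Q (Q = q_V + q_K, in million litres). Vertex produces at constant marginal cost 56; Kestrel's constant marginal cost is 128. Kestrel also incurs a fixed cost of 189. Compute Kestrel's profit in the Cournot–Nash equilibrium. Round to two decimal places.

723.67

Vertex's profit: π_V = (311 - 1.5Q)q_V - (56q_V). Setting ∂π_V/∂q_V = 0: 255 - 3q_V - (3/2)(q_K) = 0.
Kestrel's profit: π_K = (311 - 1.5Q)q_K - (128q_K). Setting ∂π_K/∂q_K = 0: 183 - 3q_K - (3/2)(q_V) = 0.
Best responses: q_V = (255 - (3/2)q_K)/3, q_K = (183 - (3/2)q_V)/3.
Substituting one into the other gives q_V = 218/3 and q_K = 74/3.
Price P = 311 - (3/2)·(292/3) = 165.
Kestrel's profit: (165 - 128)·(74/3) - 189 = 723.6667.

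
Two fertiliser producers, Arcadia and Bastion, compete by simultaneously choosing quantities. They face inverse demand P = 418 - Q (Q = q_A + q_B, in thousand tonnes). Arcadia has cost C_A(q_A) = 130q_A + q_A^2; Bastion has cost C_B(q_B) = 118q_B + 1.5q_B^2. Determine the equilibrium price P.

Arcadia's profit: π_A = (418 - Q)q_A - (130q_A + q_A²). Setting ∂π_A/∂q_A = 0: 288 - 4q_A - (q_B) = 0.
Bastion's profit: π_B = (418 - Q)q_B - (118q_B + (3/2)q_B²). Setting ∂π_B/∂q_B = 0: 300 - 5q_B - (q_A) = 0.
So q_A = (288 - q_B)/4 and q_B = (300 - q_A)/5.
Solving the pair: q_A = 60, q_B = 48.
Total output Q = 108, so price P = 418 - 108 = 310.

310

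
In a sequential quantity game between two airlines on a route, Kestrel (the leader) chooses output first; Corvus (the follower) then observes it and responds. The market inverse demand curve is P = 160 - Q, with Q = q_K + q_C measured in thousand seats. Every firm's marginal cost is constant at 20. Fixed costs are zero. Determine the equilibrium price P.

The follower Corvus best-responds to any q_K: π_C = (160 - Q)q_C - 20q_C.
Follower FOC: 140 - q_K - 2q_C = 0, so q_C(q_K) = (140 - q_K)/2.
The leader anticipates this reaction. Substituting into P = 160 - Q gives P = 90 - (1/2)q_K, so π_K = (90 - (1/2)q_K)q_K - 20q_K.
Leader FOC: 70 - q_K = 0, so q_K = 70.
Then q_C = (140 - 70)/2 = 35.
Total output Q = 105, so price P = 160 - 105 = 55.

55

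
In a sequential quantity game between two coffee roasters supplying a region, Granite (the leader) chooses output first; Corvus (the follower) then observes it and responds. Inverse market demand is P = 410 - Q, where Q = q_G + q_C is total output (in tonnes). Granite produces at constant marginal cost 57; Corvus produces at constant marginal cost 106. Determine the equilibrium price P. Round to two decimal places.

The follower Corvus best-responds to any q_G: π_C = (410 - Q)q_C - 106q_C.
∂π_C/∂q_C = 304 - q_G - 2q_C = 0 gives the reaction function q_C = (304 - q_G)/2.
The leader anticipates this reaction. Substituting into P = 410 - Q gives P = 258 - (1/2)q_G, so π_G = (258 - (1/2)q_G)q_G - 57q_G.
Leader FOC: 201 - q_G = 0, so q_G = 201.
Then q_C = (304 - 201)/2 = 103/2.
Total output Q = 505/2, so price P = 410 - 505/2 = 315/2.

157.50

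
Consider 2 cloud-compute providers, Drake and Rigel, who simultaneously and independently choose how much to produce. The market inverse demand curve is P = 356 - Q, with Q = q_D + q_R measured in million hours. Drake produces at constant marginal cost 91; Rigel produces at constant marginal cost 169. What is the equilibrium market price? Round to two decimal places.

205.33

Drake's profit: π_D = (356 - Q)q_D - (91q_D). Setting ∂π_D/∂q_D = 0: 265 - 2q_D - (q_R) = 0.
Rigel's profit: π_R = (356 - Q)q_R - (169q_R). Setting ∂π_R/∂q_R = 0: 187 - 2q_R - (q_D) = 0.
Best responses: q_D = (265 - q_R)/2, q_R = (187 - q_D)/2.
Solving the pair: q_D = 343/3, q_R = 109/3.
Total output Q = 452/3, so price P = 356 - 452/3 = 616/3.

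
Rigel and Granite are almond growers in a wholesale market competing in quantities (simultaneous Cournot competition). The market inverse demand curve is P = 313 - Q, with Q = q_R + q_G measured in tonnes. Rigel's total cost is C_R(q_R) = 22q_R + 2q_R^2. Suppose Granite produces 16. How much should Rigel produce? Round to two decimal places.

With the rival's output fixed at 16, Rigel's profit is π_R = (313 - 16 - q_R)q_R - (22q_R + 2q_R²) = (297 - q_R)q_R - (22q_R + 2q_R²).
∂π_R/∂q_R = 275 - 6q_R = 0, so q_R = 275/6.

45.83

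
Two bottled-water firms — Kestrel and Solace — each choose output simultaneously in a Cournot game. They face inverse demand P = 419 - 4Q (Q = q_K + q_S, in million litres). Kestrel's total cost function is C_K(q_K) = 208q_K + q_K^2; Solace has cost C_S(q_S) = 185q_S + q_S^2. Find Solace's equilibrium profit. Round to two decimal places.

Kestrel's profit: π_K = (419 - 4Q)q_K - (208q_K + q_K²). Setting ∂π_K/∂q_K = 0: 211 - 10q_K - 4(q_S) = 0.
Solace's profit: π_S = (419 - 4Q)q_S - (185q_S + q_S²). Setting ∂π_S/∂q_S = 0: 234 - 10q_S - 4(q_K) = 0.
Best responses: q_K = (211 - 4q_S)/10, q_S = (234 - 4q_K)/10.
Solving the pair: q_K = 587/42, q_S = 374/21.
Price P = 419 - 4·(445/14) = 291.8571.
Solace's profit: 291.8571·(374/21) - 185·(374/21) - (374/21)² = 1585.8957.

1585.90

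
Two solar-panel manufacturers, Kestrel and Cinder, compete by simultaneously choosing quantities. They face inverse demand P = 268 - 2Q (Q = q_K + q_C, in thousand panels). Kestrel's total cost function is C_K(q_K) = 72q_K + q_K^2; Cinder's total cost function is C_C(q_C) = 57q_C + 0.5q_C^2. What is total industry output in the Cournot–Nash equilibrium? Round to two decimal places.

55.08

Kestrel's profit: π_K = (268 - 2Q)q_K - (72q_K + q_K²). Setting ∂π_K/∂q_K = 0: 196 - 6q_K - 2(q_C) = 0.
Cinder's profit: π_C = (268 - 2Q)q_C - (57q_C + (1/2)q_C²). Setting ∂π_C/∂q_C = 0: 211 - 5q_C - 2(q_K) = 0.
Rearranging gives the reaction functions q_K = (196 - 2q_C)/6 and q_C = (211 - 2q_K)/5.
Solving the pair: q_K = 279/13, q_C = 437/13.
Total output Q = 279/13 + 437/13 = 716/13.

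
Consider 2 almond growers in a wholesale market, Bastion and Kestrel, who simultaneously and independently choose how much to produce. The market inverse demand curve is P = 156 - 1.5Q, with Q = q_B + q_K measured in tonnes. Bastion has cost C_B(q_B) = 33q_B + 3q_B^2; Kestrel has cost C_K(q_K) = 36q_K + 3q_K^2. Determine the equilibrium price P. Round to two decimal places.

Bastion's profit: π_B = (156 - 1.5Q)q_B - (33q_B + 3q_B²). Setting ∂π_B/∂q_B = 0: 123 - 9q_B - (3/2)(q_K) = 0.
Kestrel's profit: π_K = (156 - 1.5Q)q_K - (36q_K + 3q_K²). Setting ∂π_K/∂q_K = 0: 120 - 9q_K - (3/2)(q_B) = 0.
Best responses: q_B = (123 - (3/2)q_K)/9, q_K = (120 - (3/2)q_B)/9.
Substituting one into the other gives q_B = 412/35 and q_K = 398/35.
Total output Q = 162/7, so price P = 156 - (3/2)·(162/7) = 849/7.

121.29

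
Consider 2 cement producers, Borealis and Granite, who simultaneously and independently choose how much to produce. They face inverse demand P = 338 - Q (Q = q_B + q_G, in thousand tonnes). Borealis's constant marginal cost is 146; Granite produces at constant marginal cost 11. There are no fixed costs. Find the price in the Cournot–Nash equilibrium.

Borealis's profit: π_B = (338 - Q)q_B - (146q_B). Setting ∂π_B/∂q_B = 0: 192 - 2q_B - (q_G) = 0.
Granite's first-order condition: 327 - 2q_G - (q_B) = 0.
Best responses: q_B = (192 - q_G)/2, q_G = (327 - q_B)/2.
Solving the pair: q_B = 19, q_G = 154.
Total output Q = 173, so price P = 338 - 173 = 165.

165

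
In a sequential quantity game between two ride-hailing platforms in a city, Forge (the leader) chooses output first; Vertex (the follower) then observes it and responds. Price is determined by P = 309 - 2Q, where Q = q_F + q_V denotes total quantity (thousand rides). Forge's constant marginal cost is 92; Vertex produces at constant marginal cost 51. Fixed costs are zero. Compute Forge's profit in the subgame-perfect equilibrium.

1936

Solve by backward induction. Given q_F, the follower Vertex maximises π_V = (309 - 2q_F - 2q_V)q_V - 51q_V.
Follower FOC: 258 - 2q_F - 4q_V = 0, so q_V(q_F) = (258 - 2q_F)/4.
Forge substitutes q_V(q_F) into its own profit: π_F = q_F(309 - 2q_F - (258 - 2q_F)/2) - 92q_F = (180 - q_F)q_F - 92q_F.
Maximising: ∂π_F/∂q_F = 88 - 2q_F = 0, giving q_F = 44.
Then q_V = (258 - 2·44)/4 = 85/2.
Price P = 309 - 2·(173/2) = 136.
Forge's profit: (136 - 92)·44 = 1936.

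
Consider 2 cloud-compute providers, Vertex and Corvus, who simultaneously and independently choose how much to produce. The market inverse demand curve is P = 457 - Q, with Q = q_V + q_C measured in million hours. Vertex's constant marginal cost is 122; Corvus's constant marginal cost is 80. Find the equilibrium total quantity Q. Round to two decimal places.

237.33

Vertex's profit: π_V = (457 - Q)q_V - (122q_V). Setting ∂π_V/∂q_V = 0: 335 - 2q_V - (q_C) = 0.
Corvus's first-order condition: 377 - 2q_C - (q_V) = 0.
Rearranging gives the reaction functions q_V = (335 - q_C)/2 and q_C = (377 - q_V)/2.
Substituting one into the other gives q_V = 293/3 and q_C = 419/3.
Total output Q = 293/3 + 419/3 = 712/3.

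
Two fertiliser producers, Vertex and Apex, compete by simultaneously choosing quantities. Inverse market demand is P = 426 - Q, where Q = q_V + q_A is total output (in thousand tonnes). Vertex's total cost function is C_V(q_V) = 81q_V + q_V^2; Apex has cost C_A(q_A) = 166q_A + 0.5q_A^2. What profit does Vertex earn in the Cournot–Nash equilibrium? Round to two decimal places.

Vertex's profit: π_V = (426 - Q)q_V - (81q_V + q_V²). Setting ∂π_V/∂q_V = 0: 345 - 4q_V - (q_A) = 0.
Apex's profit: π_A = (426 - Q)q_A - (166q_A + (1/2)q_A²). Setting ∂π_A/∂q_A = 0: 260 - 3q_A - (q_V) = 0.
So q_V = (345 - q_A)/4 and q_A = (260 - q_V)/3.
Substituting one into the other gives q_V = 775/11 and q_A = 695/11.
Price P = 426 - 1470/11 = 292.3636.
Vertex's profit: 292.3636·(775/11) - 81·(775/11) - (775/11)² = 9927.6860.

9927.69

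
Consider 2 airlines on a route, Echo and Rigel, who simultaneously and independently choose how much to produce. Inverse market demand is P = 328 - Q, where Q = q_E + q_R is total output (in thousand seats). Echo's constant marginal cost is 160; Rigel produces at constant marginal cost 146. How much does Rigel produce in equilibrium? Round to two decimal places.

65.33

Echo's profit: π_E = (328 - Q)q_E - (160q_E). Setting ∂π_E/∂q_E = 0: 168 - 2q_E - (q_R) = 0.
Rigel's first-order condition: 182 - 2q_R - (q_E) = 0.
So q_E = (168 - q_R)/2 and q_R = (182 - q_E)/2.
Substituting one into the other gives q_E = 154/3 and q_R = 196/3.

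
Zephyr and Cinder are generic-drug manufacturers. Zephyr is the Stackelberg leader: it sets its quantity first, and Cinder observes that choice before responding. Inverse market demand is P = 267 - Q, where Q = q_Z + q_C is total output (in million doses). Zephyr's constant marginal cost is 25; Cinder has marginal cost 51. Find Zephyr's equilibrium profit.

Solve by backward induction. Given q_Z, the follower Cinder maximises π_C = (267 - q_Z - q_C)q_C - 51q_C.
Setting the follower's marginal profit to zero, 216 - q_Z - 2q_C = 0, i.e. q_C = (216 - q_Z)/2.
Zephyr substitutes q_C(q_Z) into its own profit: π_Z = q_Z(267 - q_Z - (216 - q_Z)/2) - 25q_Z = (159 - (1/2)q_Z)q_Z - 25q_Z.
Leader FOC: 134 - q_Z = 0, so q_Z = 134.
Then q_C = (216 - 134)/2 = 41.
Price P = 267 - 175 = 92.
Zephyr's profit: (92 - 25)·134 = 8978.

8978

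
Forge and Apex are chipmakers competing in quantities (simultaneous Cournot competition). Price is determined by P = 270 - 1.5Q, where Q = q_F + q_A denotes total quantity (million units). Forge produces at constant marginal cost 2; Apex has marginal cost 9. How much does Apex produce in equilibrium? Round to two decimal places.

56.44

Forge's profit: π_F = (270 - 1.5Q)q_F - (2q_F). Setting ∂π_F/∂q_F = 0: 268 - 3q_F - (3/2)(q_A) = 0.
Apex's profit: π_A = (270 - 1.5Q)q_A - (9q_A). Setting ∂π_A/∂q_A = 0: 261 - 3q_A - (3/2)(q_F) = 0.
Rearranging gives the reaction functions q_F = (268 - (3/2)q_A)/3 and q_A = (261 - (3/2)q_F)/3.
Substituting one into the other gives q_F = 550/9 and q_A = 508/9.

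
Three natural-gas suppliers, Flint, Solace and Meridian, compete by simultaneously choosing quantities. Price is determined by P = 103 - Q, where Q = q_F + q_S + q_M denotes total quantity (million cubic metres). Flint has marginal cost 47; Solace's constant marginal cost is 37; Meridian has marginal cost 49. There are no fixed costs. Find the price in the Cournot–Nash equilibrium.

59

Flint's profit: π_F = (103 - Q)q_F - (47q_F). Setting ∂π_F/∂q_F = 0: 56 - 2q_F - (q_S + q_M) = 0.
Solace's first-order condition: 66 - 2q_S - (q_F + q_M) = 0.
Meridian's first-order condition: 54 - 2q_M - (q_F + q_S) = 0.
Adding the 3 first-order conditions: 176 − 4Q = 0, so Q = 44.
Back-substituting: q_F = (56 − 44) = 12, q_S = (66 − 44) = 22, q_M = (54 − 44) = 10.
Total output Q = 44, so price P = 103 - 44 = 59.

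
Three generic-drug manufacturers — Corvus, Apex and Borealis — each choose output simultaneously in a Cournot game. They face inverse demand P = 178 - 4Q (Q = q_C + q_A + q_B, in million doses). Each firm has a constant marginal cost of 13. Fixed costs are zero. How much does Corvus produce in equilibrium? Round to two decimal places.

A representative firm's profit is π_i = q_i(178 - 4Q) - 13q_i.
First-order condition (treating rivals' output as given): 165 - 8q_i - 4·Σ_{j≠i} q_j = 0.
With identical firms every q_j equals q_i, so Σ_{j≠i} q_j = 2q_i and 165 = 16q_i, giving q_i = 165/16.

10.31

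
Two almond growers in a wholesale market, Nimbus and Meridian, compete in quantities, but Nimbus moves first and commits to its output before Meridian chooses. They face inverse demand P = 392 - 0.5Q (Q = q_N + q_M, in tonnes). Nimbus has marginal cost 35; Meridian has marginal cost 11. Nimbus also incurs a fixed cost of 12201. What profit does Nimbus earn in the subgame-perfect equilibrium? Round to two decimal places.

15521.25

Solve by backward induction. Given q_N, the follower Meridian maximises π_M = (392 - (1/2)q_N - (1/2)q_M)q_M - 11q_M.
Setting the follower's marginal profit to zero, 381 - (1/2)q_N - q_M = 0, i.e. q_M = (381 - (1/2)q_N).
Nimbus substitutes q_M(q_N) into its own profit: π_N = q_N(392 - (1/2)q_N - (381 - (1/2)q_N)/2) - 35q_N = (403/2 - (1/4)q_N)q_N - 35q_N.
Maximising: ∂π_N/∂q_N = 333/2 - (1/2)q_N = 0, giving q_N = 333.
Then q_M = (381 - (1/2)·333) = 429/2.
Price P = 392 - (1/2)·(1095/2) = 473/4.
Nimbus's profit: (473/4 - 35)·333 - 12201 = 15521.2500.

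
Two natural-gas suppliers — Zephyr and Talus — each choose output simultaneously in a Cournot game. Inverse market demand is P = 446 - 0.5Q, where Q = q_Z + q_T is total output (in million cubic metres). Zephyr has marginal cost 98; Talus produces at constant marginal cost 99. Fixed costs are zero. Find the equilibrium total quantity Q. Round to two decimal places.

463.33

Zephyr's profit: π_Z = (446 - 0.5Q)q_Z - (98q_Z). Setting ∂π_Z/∂q_Z = 0: 348 - q_Z - (1/2)(q_T) = 0.
Talus's first-order condition: 347 - q_T - (1/2)(q_Z) = 0.
Best responses: q_Z = (348 - (1/2)q_T), q_T = (347 - (1/2)q_Z).
Solving the pair: q_Z = 698/3, q_T = 692/3.
Total output Q = 698/3 + 692/3 = 1390/3.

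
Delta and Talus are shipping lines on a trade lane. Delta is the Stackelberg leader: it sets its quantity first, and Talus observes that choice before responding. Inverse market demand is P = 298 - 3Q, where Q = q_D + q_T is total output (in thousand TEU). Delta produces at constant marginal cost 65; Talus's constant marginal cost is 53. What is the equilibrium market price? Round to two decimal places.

120.25

The follower Talus best-responds to any q_D: π_T = (298 - 3Q)q_T - 53q_T.
∂π_T/∂q_T = 245 - 3q_D - 6q_T = 0 gives the reaction function q_T = (245 - 3q_D)/6.
The leader anticipates this reaction. Substituting into P = 298 - 3Q gives P = 351/2 - (3/2)q_D, so π_D = (351/2 - (3/2)q_D)q_D - 65q_D.
Leader FOC: 221/2 - 3q_D = 0, so q_D = 221/6.
Then q_T = (245 - 3·(221/6))/6 = 269/12.
Total output Q = 237/4, so price P = 298 - 3·(237/4) = 481/4.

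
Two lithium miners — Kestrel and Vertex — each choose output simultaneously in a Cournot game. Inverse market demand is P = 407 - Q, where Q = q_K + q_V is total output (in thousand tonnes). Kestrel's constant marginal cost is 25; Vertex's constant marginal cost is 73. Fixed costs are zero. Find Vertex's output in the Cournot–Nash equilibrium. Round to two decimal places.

Kestrel's profit: π_K = (407 - Q)q_K - (25q_K). Setting ∂π_K/∂q_K = 0: 382 - 2q_K - (q_V) = 0.
Vertex's profit: π_V = (407 - Q)q_V - (73q_V). Setting ∂π_V/∂q_V = 0: 334 - 2q_V - (q_K) = 0.
So q_K = (382 - q_V)/2 and q_V = (334 - q_K)/2.
Solving the pair: q_K = 430/3, q_V = 286/3.

95.33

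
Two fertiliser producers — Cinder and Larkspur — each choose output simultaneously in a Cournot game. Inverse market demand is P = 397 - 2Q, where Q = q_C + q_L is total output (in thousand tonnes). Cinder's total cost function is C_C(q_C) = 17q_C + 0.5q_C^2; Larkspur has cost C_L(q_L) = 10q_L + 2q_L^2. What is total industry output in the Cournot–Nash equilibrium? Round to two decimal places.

Cinder's profit: π_C = (397 - 2Q)q_C - (17q_C + (1/2)q_C²). Setting ∂π_C/∂q_C = 0: 380 - 5q_C - 2(q_L) = 0.
Larkspur's first-order condition: 387 - 8q_L - 2(q_C) = 0.
Best responses: q_C = (380 - 2q_L)/5, q_L = (387 - 2q_C)/8.
Solving the pair: q_C = 1133/18, q_L = 1175/36.
Total output Q = 1133/18 + 1175/36 = 1147/12.

95.58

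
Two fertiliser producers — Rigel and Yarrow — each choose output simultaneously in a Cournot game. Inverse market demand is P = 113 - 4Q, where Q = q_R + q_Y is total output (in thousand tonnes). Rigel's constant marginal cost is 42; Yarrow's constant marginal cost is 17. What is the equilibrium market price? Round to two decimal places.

57.33

Rigel's profit: π_R = (113 - 4Q)q_R - (42q_R). Setting ∂π_R/∂q_R = 0: 71 - 8q_R - 4(q_Y) = 0.
Yarrow's first-order condition: 96 - 8q_Y - 4(q_R) = 0.
So q_R = (71 - 4q_Y)/8 and q_Y = (96 - 4q_R)/8.
Substituting one into the other gives q_R = 23/6 and q_Y = 121/12.
Total output Q = 167/12, so price P = 113 - 4·(167/12) = 172/3.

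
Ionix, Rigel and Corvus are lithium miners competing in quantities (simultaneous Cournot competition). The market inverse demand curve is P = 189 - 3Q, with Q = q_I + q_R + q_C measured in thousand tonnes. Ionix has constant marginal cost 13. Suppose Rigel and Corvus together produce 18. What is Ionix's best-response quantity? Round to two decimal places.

20.33

With rivals' combined output fixed at 18, Ionix's profit is π_I = (189 - 3·18 - 3q_I)q_I - (13q_I) = (135 - 3q_I)q_I - (13q_I).
∂π_I/∂q_I = 122 - 6q_I = 0, so q_I = 61/3.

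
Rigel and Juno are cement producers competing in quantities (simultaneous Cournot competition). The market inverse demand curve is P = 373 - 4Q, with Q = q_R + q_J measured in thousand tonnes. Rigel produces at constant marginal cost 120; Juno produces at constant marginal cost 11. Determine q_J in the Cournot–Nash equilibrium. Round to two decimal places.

Rigel's profit: π_R = (373 - 4Q)q_R - (120q_R). Setting ∂π_R/∂q_R = 0: 253 - 8q_R - 4(q_J) = 0.
Juno's first-order condition: 362 - 8q_J - 4(q_R) = 0.
So q_R = (253 - 4q_J)/8 and q_J = (362 - 4q_R)/8.
Substituting one into the other gives q_R = 12 and q_J = 157/4.

39.25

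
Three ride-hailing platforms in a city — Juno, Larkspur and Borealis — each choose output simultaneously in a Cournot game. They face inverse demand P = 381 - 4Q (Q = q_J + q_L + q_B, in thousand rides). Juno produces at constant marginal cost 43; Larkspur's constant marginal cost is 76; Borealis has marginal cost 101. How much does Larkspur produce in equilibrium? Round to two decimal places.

Juno's profit: π_J = (381 - 4Q)q_J - (43q_J). Setting ∂π_J/∂q_J = 0: 338 - 8q_J - 4(q_L + q_B) = 0.
Larkspur's profit: π_L = (381 - 4Q)q_L - (76q_L). Setting ∂π_L/∂q_L = 0: 305 - 8q_L - 4(q_J + q_B) = 0.
Borealis's profit: π_B = (381 - 4Q)q_B - (101q_B). Setting ∂π_B/∂q_B = 0: 280 - 8q_B - 4(q_J + q_L) = 0.
Summing all 3 equations gives 923 − 16Q = 0, hence Q = 923/16.
Back-substituting: q_J = (338 − 923/4)/4 = 429/16, q_L = (305 − 923/4)/4 = 297/16, q_B = (280 − 923/4)/4 = 197/16.

18.56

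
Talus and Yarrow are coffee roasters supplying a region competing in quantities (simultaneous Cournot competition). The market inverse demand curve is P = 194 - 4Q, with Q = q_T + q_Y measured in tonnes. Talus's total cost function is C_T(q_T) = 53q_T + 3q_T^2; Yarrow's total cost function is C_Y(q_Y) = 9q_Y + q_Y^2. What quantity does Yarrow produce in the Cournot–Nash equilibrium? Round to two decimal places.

Talus's profit: π_T = (194 - 4Q)q_T - (53q_T + 3q_T²). Setting ∂π_T/∂q_T = 0: 141 - 14q_T - 4(q_Y) = 0.
Yarrow's profit: π_Y = (194 - 4Q)q_Y - (9q_Y + q_Y²). Setting ∂π_Y/∂q_Y = 0: 185 - 10q_Y - 4(q_T) = 0.
Rearranging gives the reaction functions q_T = (141 - 4q_Y)/14 and q_Y = (185 - 4q_T)/10.
Solving the pair: q_T = 335/62, q_Y = 1013/62.

16.34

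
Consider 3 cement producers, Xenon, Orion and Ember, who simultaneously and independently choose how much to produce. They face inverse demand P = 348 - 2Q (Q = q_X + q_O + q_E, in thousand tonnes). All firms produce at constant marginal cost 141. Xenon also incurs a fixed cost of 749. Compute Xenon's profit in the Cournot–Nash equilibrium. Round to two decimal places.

590.03

Each firm earns π_i = (348 - 2Q)q_i - 141q_i.
Setting ∂π_i/∂q_i = 0 with rivals' quantities fixed: 207 - 4q_i - 2·Σ_{j≠i} q_j = 0.
With identical firms every q_j equals q_i, so Σ_{j≠i} q_j = 2q_i and 207 = 8q_i, giving q_i = 207/8.
Price P = 348 - 2·(621/8) = 771/4.
Xenon's profit: (771/4 - 141)·(207/8) - 749 = 590.0313.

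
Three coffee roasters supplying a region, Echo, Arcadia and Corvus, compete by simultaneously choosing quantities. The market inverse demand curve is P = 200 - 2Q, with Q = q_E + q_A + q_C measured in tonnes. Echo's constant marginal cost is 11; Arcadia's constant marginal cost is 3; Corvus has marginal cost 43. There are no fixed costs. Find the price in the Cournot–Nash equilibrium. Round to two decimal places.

Echo's profit: π_E = (200 - 2Q)q_E - (11q_E). Setting ∂π_E/∂q_E = 0: 189 - 4q_E - 2(q_A + q_C) = 0.
Arcadia's profit: π_A = (200 - 2Q)q_A - (3q_A). Setting ∂π_A/∂q_A = 0: 197 - 4q_A - 2(q_E + q_C) = 0.
Corvus's first-order condition: 157 - 4q_C - 2(q_E + q_A) = 0.
Summing all 3 equations gives 543 − 8Q = 0, hence Q = 543/8.
Back-substituting: q_E = (189 − 543/4)/2 = 213/8, q_A = (197 − 543/4)/2 = 245/8, q_C = (157 − 543/4)/2 = 85/8.
Total output Q = 543/8, so price P = 200 - 2·(543/8) = 257/4.

64.25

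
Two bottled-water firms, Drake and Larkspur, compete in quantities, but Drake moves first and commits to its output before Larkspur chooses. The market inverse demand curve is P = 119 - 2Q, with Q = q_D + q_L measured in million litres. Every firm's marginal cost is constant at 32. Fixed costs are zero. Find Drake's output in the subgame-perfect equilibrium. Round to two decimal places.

Solve by backward induction. Given q_D, the follower Larkspur maximises π_L = (119 - 2q_D - 2q_L)q_L - 32q_L.
Follower FOC: 87 - 2q_D - 4q_L = 0, so q_L(q_D) = (87 - 2q_D)/4.
The leader anticipates this reaction. Substituting into P = 119 - 2Q gives P = 151/2 - q_D, so π_D = (151/2 - q_D)q_D - 32q_D.
The leader's first-order condition 87/2 - 2q_D = 0 yields q_D = 87/4.
Then q_L = (87 - 2·(87/4))/4 = 87/8.

21.75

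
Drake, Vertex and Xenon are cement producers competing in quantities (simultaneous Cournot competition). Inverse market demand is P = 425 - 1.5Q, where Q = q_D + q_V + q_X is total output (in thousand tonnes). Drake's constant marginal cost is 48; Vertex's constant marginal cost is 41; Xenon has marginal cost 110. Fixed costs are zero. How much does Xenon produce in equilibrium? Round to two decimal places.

Drake's profit: π_D = (425 - 1.5Q)q_D - (48q_D). Setting ∂π_D/∂q_D = 0: 377 - 3q_D - (3/2)(q_V + q_X) = 0.
Vertex's profit: π_V = (425 - 1.5Q)q_V - (41q_V). Setting ∂π_V/∂q_V = 0: 384 - 3q_V - (3/2)(q_D + q_X) = 0.
Xenon's first-order condition: 315 - 3q_X - (3/2)(q_D + q_V) = 0.
Adding the 3 conditions: 1076 − 3Q − 3Q = 0, i.e. Q = 538/3.
Back-substituting: q_D = (377 − 269)/(3/2) = 72, q_V = (384 − 269)/(3/2) = 230/3, q_X = (315 − 269)/(3/2) = 92/3.

30.67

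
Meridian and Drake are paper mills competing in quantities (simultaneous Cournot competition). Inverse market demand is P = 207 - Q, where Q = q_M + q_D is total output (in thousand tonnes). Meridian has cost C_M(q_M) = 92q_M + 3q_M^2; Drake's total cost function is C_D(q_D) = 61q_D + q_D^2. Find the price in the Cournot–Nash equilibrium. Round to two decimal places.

162.90

Meridian's profit: π_M = (207 - Q)q_M - (92q_M + 3q_M²). Setting ∂π_M/∂q_M = 0: 115 - 8q_M - (q_D) = 0.
Drake's first-order condition: 146 - 4q_D - (q_M) = 0.
Best responses: q_M = (115 - q_D)/8, q_D = (146 - q_M)/4.
Solving the pair: q_M = 314/31, q_D = 1053/31.
Total output Q = 1367/31, so price P = 207 - 1367/31 = 162.9032.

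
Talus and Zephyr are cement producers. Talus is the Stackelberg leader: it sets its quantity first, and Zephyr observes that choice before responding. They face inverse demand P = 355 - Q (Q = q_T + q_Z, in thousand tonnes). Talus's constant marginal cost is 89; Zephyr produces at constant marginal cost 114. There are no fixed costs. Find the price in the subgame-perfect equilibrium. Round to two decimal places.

161.75

Solve by backward induction. Given q_T, the follower Zephyr maximises π_Z = (355 - q_T - q_Z)q_Z - 114q_Z.
∂π_Z/∂q_Z = 241 - q_T - 2q_Z = 0 gives the reaction function q_Z = (241 - q_T)/2.
Talus substitutes q_Z(q_T) into its own profit: π_T = q_T(355 - q_T - (241 - q_T)/2) - 89q_T = (469/2 - (1/2)q_T)q_T - 89q_T.
Leader FOC: 291/2 - q_T = 0, so q_T = 291/2.
Then q_Z = (241 - 291/2)/2 = 191/4.
Total output Q = 773/4, so price P = 355 - 773/4 = 647/4.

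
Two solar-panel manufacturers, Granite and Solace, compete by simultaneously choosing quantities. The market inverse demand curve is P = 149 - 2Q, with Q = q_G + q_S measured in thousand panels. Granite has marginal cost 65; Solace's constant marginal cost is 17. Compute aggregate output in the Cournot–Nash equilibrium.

36

Granite's profit: π_G = (149 - 2Q)q_G - (65q_G). Setting ∂π_G/∂q_G = 0: 84 - 4q_G - 2(q_S) = 0.
Solace's first-order condition: 132 - 4q_S - 2(q_G) = 0.
Rearranging gives the reaction functions q_G = (84 - 2q_S)/4 and q_S = (132 - 2q_G)/4.
Substituting one into the other gives q_G = 6 and q_S = 30.
Total output Q = 6 + 30 = 36.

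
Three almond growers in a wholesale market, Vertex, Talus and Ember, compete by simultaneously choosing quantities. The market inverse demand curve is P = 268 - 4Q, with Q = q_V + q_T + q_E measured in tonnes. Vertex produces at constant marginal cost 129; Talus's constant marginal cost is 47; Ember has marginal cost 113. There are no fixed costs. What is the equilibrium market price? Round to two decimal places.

Vertex's profit: π_V = (268 - 4Q)q_V - (129q_V). Setting ∂π_V/∂q_V = 0: 139 - 8q_V - 4(q_T + q_E) = 0.
Talus's first-order condition: 221 - 8q_T - 4(q_V + q_E) = 0.
Ember's first-order condition: 155 - 8q_E - 4(q_V + q_T) = 0.
Summing all 3 equations gives 515 − 16Q = 0, hence Q = 515/16.
Back-substituting: q_V = (139 − 515/4)/4 = 41/16, q_T = (221 − 515/4)/4 = 369/16, q_E = (155 − 515/4)/4 = 105/16.
Total output Q = 515/16, so price P = 268 - 4·(515/16) = 557/4.

139.25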